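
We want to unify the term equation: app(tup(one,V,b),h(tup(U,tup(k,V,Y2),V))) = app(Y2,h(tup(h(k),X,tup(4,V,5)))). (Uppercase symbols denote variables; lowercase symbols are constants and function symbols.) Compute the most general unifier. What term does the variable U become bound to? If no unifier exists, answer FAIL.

FAIL

Decompose app/2: tup(one,V,b) = Y2,  h(tup(U,tup(k,V,Y2),V)) = h(tup(h(k),X,tup(4,V,5))).
Bind Y2 := tup(one,V,b); substituting into the remaining equation gives: h(tup(U,tup(k,V,tup(one,V,b)),V)) = h(tup(h(k),X,tup(4,V,5))).
Decompose h/1: tup(U,tup(k,V,tup(one,V,b)),V) = tup(h(k),X,tup(4,V,5)).
Decompose tup/3: U = h(k),  tup(k,V,tup(one,V,b)) = X,  V = tup(4,V,5).
Bind U := h(k); no other remaining equation mentions U.
Bind X := tup(k,V,tup(one,V,b)); no other remaining equation mentions X.
Occurs check fails: V occurs in tup(4,V,5); the equation V = tup(4,V,5) has no finite solution.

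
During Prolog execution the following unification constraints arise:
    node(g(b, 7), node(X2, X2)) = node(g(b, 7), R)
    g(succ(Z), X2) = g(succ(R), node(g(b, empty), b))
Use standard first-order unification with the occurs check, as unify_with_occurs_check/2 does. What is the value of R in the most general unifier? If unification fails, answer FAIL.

node(node(g(b, empty), b), node(g(b, empty), b))

Decompose node/2: g(b, 7) = g(b, 7),  node(X2, X2) = R.
Delete trivial equation g(b, 7) = g(b, 7).
Bind R := node(X2, X2); substituting into the remaining equation gives: g(succ(Z), X2) = g(succ(node(X2, X2)), node(g(b, empty), b)).
Decompose g/2: succ(Z) = succ(node(X2, X2)),  X2 = node(g(b, empty), b).
Decompose succ/1: Z = node(X2, X2).
Bind Z := node(X2, X2); no other remaining equation mentions Z.
Bind X2 := node(g(b, empty), b). Substituting into the earlier bindings gives R := node(node(g(b, empty), b), node(g(b, empty), b)), Z := node(node(g(b, empty), b), node(g(b, empty), b)).
MGU = { R ↦ node(node(g(b, empty), b), node(g(b, empty), b)), Z ↦ node(node(g(b, empty), b), node(g(b, empty), b)), X2 ↦ node(g(b, empty), b) }, so R ↦ node(node(g(b, empty), b), node(g(b, empty), b)).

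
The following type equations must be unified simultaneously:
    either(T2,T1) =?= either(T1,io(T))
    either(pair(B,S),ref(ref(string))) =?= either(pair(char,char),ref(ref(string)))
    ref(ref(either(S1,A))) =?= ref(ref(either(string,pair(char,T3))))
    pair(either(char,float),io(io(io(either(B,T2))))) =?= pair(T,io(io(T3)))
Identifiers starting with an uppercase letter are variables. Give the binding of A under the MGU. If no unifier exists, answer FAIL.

pair(char,io(either(char,io(either(char,float)))))

Decompose either/2: T2 =?= T1,  T1 =?= io(T).
Bind T2 := T1; substituting into the one remaining equation that mentions T2 gives: pair(either(char,float),io(io(io(either(B,T1))))) =?= pair(T,io(io(T3))).
Bind T1 := io(T); substituting into the one remaining equation that mentions T1 gives: pair(either(char,float),io(io(io(either(B,io(T)))))) =?= pair(T,io(io(T3))). Substituting into the earlier binding gives T2 := io(T).
Decompose either/2: pair(B,S) =?= pair(char,char),  ref(ref(string)) =?= ref(ref(string)).
Decompose pair/2: B =?= char,  S =?= char.
Bind B := char; substituting into the one remaining equation that mentions B gives: pair(either(char,float),io(io(io(either(char,io(T)))))) =?= pair(T,io(io(T3))).
Bind S := char; no other remaining equation mentions S.
Delete trivial equation ref(ref(string)) =?= ref(ref(string)).
Decompose ref/1: ref(either(S1,A)) =?= ref(either(string,pair(char,T3))).
Decompose ref/1: either(S1,A) =?= either(string,pair(char,T3)).
Decompose either/2: S1 =?= string,  A =?= pair(char,T3).
Bind S1 := string; no other remaining equation mentions S1.
Bind A := pair(char,T3); no other remaining equation mentions A.
Decompose pair/2: either(char,float) =?= T,  io(io(io(either(char,io(T))))) =?= io(io(T3)).
Bind T := either(char,float); substituting into the remaining equation gives: io(io(io(either(char,io(either(char,float)))))) =?= io(io(T3)). Substituting into the earlier bindings gives T2 := io(either(char,float)), T1 := io(either(char,float)).
Decompose io/1: io(io(either(char,io(either(char,float))))) =?= io(T3).
Decompose io/1: io(either(char,io(either(char,float)))) =?= T3.
Bind T3 := io(either(char,io(either(char,float)))). Substituting into the earlier binding gives A := pair(char,io(either(char,io(either(char,float))))).
MGU = { T2 -> io(either(char,float)), T1 -> io(either(char,float)), B -> char, S -> char, S1 -> string, A -> pair(char,io(either(char,io(either(char,float))))), T -> either(char,float), T3 -> io(either(char,io(either(char,float)))) }, so A -> pair(char,io(either(char,io(either(char,float))))).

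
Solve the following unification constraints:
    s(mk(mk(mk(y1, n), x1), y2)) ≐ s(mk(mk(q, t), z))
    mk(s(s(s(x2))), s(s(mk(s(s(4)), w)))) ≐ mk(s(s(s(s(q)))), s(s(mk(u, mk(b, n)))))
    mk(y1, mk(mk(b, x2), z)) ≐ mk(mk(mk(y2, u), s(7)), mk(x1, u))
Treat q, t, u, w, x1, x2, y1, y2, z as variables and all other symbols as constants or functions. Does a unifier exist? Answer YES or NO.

Decompose s/1: mk(mk(mk(y1, n), x1), y2) ≐ mk(mk(q, t), z).
Decompose mk/2: mk(mk(y1, n), x1) ≐ mk(q, t),  y2 ≐ z.
Decompose mk/2: mk(y1, n) ≐ q,  x1 ≐ t.
Bind q := mk(y1, n); substituting into the one remaining equation that mentions q gives: mk(s(s(s(x2))), s(s(mk(s(s(4)), w)))) ≐ mk(s(s(s(s(mk(y1, n))))), s(s(mk(u, mk(b, n))))).
Bind x1 := t; substituting into the one remaining equation that mentions x1 gives: mk(y1, mk(mk(b, x2), z)) ≐ mk(mk(mk(y2, u), s(7)), mk(t, u)).
Bind y2 := z; substituting into the one remaining equation that mentions y2 gives: mk(y1, mk(mk(b, x2), z)) ≐ mk(mk(mk(z, u), s(7)), mk(t, u)).
Decompose mk/2: s(s(s(x2))) ≐ s(s(s(s(mk(y1, n))))),  s(s(mk(s(s(4)), w))) ≐ s(s(mk(u, mk(b, n)))).
Decompose s/1: s(s(x2)) ≐ s(s(s(mk(y1, n)))).
Decompose s/1: s(x2) ≐ s(s(mk(y1, n))).
Decompose s/1: x2 ≐ s(mk(y1, n)).
Bind x2 := s(mk(y1, n)); substituting into the one remaining equation that mentions x2 gives: mk(y1, mk(mk(b, s(mk(y1, n))), z)) ≐ mk(mk(mk(z, u), s(7)), mk(t, u)).
Decompose s/1: s(mk(s(s(4)), w)) ≐ s(mk(u, mk(b, n))).
Decompose s/1: mk(s(s(4)), w) ≐ mk(u, mk(b, n)).
Decompose mk/2: s(s(4)) ≐ u,  w ≐ mk(b, n).
Bind u := s(s(4)); substituting into the one remaining equation that mentions u gives: mk(y1, mk(mk(b, s(mk(y1, n))), z)) ≐ mk(mk(mk(z, s(s(4))), s(7)), mk(t, s(s(4)))).
Bind w := mk(b, n); no other remaining equation mentions w.
Decompose mk/2: y1 ≐ mk(mk(z, s(s(4))), s(7)),  mk(mk(b, s(mk(y1, n))), z) ≐ mk(t, s(s(4))).
Bind y1 := mk(mk(z, s(s(4))), s(7)); substituting into the remaining equation gives: mk(mk(b, s(mk(mk(mk(z, s(s(4))), s(7)), n))), z) ≐ mk(t, s(s(4))). Substituting into the earlier bindings gives q := mk(mk(mk(z, s(s(4))), s(7)), n), x2 := s(mk(mk(mk(z, s(s(4))), s(7)), n)).
Decompose mk/2: mk(b, s(mk(mk(mk(z, s(s(4))), s(7)), n))) ≐ t,  z ≐ s(s(4)).
Bind t := mk(b, s(mk(mk(mk(z, s(s(4))), s(7)), n))); no other remaining equation mentions t. Substituting into the earlier binding gives x1 := mk(b, s(mk(mk(mk(z, s(s(4))), s(7)), n))).
Bind z := s(s(4)). Substituting into the earlier bindings gives q := mk(mk(mk(s(s(4)), s(s(4))), s(7)), n), x1 := mk(b, s(mk(mk(mk(s(s(4)), s(s(4))), s(7)), n))), y2 := s(s(4)), x2 := s(mk(mk(mk(s(s(4)), s(s(4))), s(7)), n)), y1 := mk(mk(s(s(4)), s(s(4))), s(7)), t := mk(b, s(mk(mk(mk(s(s(4)), s(s(4))), s(7)), n))).
No equations remain and no clash or occurs-check failure arose, so a unifier exists.

YES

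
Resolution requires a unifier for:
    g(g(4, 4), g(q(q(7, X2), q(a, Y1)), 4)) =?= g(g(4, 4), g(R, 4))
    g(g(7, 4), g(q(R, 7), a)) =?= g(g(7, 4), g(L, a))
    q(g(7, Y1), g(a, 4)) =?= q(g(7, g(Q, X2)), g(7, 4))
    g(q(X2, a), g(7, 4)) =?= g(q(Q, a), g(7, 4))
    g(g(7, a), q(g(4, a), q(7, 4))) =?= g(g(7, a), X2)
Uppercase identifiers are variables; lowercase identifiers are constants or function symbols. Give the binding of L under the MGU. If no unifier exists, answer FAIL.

FAIL

Decompose g/2: g(4, 4) =?= g(4, 4),  g(q(q(7, X2), q(a, Y1)), 4) =?= g(R, 4).
Delete trivial equation g(4, 4) =?= g(4, 4).
Decompose g/2: q(q(7, X2), q(a, Y1)) =?= R,  4 =?= 4.
Bind R := q(q(7, X2), q(a, Y1)); substituting into the one remaining equation that mentions R gives: g(g(7, 4), g(q(q(q(7, X2), q(a, Y1)), 7), a)) =?= g(g(7, 4), g(L, a)).
Delete trivial equation 4 =?= 4.
Decompose g/2: g(7, 4) =?= g(7, 4),  g(q(q(q(7, X2), q(a, Y1)), 7), a) =?= g(L, a).
Delete trivial equation g(7, 4) =?= g(7, 4).
Decompose g/2: q(q(q(7, X2), q(a, Y1)), 7) =?= L,  a =?= a.
Bind L := q(q(q(7, X2), q(a, Y1)), 7); no other remaining equation mentions L.
Delete trivial equation a =?= a.
Decompose q/2: g(7, Y1) =?= g(7, g(Q, X2)),  g(a, 4) =?= g(7, 4).
Decompose g/2: 7 =?= 7,  Y1 =?= g(Q, X2).
Delete trivial equation 7 =?= 7.
Bind Y1 := g(Q, X2); no other remaining equation mentions Y1. Substituting into the earlier bindings gives R := q(q(7, X2), q(a, g(Q, X2))), L := q(q(q(7, X2), q(a, g(Q, X2))), 7).
Decompose g/2: a =?= 7,  4 =?= 4.
Clash: constants a and 7 differ; no unifier exists.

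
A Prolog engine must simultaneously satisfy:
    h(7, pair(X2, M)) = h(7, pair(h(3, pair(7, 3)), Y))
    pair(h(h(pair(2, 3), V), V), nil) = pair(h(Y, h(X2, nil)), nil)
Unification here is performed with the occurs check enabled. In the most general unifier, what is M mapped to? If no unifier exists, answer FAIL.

h(pair(2, 3), h(h(3, pair(7, 3)), nil))

Decompose h/2: 7 = 7,  pair(X2, M) = pair(h(3, pair(7, 3)), Y).
Delete trivial equation 7 = 7.
Decompose pair/2: X2 = h(3, pair(7, 3)),  M = Y.
Bind X2 := h(3, pair(7, 3)); substituting into the one remaining equation that mentions X2 gives: pair(h(h(pair(2, 3), V), V), nil) = pair(h(Y, h(h(3, pair(7, 3)), nil)), nil).
Bind M := Y; no other remaining equation mentions M.
Decompose pair/2: h(h(pair(2, 3), V), V) = h(Y, h(h(3, pair(7, 3)), nil)),  nil = nil.
Decompose h/2: h(pair(2, 3), V) = Y,  V = h(h(3, pair(7, 3)), nil).
Bind Y := h(pair(2, 3), V); no other remaining equation mentions Y. Substituting into the earlier binding gives M := h(pair(2, 3), V).
Bind V := h(h(3, pair(7, 3)), nil); no other remaining equation mentions V. Substituting into the earlier bindings gives M := h(pair(2, 3), h(h(3, pair(7, 3)), nil)), Y := h(pair(2, 3), h(h(3, pair(7, 3)), nil)).
Delete trivial equation nil = nil.
MGU = { X2 = h(3, pair(7, 3)), M = h(pair(2, 3), h(h(3, pair(7, 3)), nil)), Y = h(pair(2, 3), h(h(3, pair(7, 3)), nil)), V = h(h(3, pair(7, 3)), nil) }, so M = h(pair(2, 3), h(h(3, pair(7, 3)), nil)).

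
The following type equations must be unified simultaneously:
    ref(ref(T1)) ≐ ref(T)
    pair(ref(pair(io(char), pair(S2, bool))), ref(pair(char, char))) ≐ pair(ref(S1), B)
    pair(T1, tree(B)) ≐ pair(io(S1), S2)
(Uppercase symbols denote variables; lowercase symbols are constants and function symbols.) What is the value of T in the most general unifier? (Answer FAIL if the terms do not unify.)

ref(io(pair(io(char), pair(tree(ref(pair(char, char))), bool))))

Decompose ref/1: ref(T1) ≐ T.
Bind T := ref(T1); no other remaining equation mentions T.
Decompose pair/2: ref(pair(io(char), pair(S2, bool))) ≐ ref(S1),  ref(pair(char, char)) ≐ B.
Decompose ref/1: pair(io(char), pair(S2, bool)) ≐ S1.
Bind S1 := pair(io(char), pair(S2, bool)); substituting into the one remaining equation that mentions S1 gives: pair(T1, tree(B)) ≐ pair(io(pair(io(char), pair(S2, bool))), S2).
Bind B := ref(pair(char, char)); substituting into the remaining equation gives: pair(T1, tree(ref(pair(char, char)))) ≐ pair(io(pair(io(char), pair(S2, bool))), S2).
Decompose pair/2: T1 ≐ io(pair(io(char), pair(S2, bool))),  tree(ref(pair(char, char))) ≐ S2.
Bind T1 := io(pair(io(char), pair(S2, bool))); no other remaining equation mentions T1. Substituting into the earlier binding gives T := ref(io(pair(io(char), pair(S2, bool)))).
Bind S2 := tree(ref(pair(char, char))). Substituting into the earlier bindings gives T := ref(io(pair(io(char), pair(tree(ref(pair(char, char))), bool)))), S1 := pair(io(char), pair(tree(ref(pair(char, char))), bool)), T1 := io(pair(io(char), pair(tree(ref(pair(char, char))), bool))).
MGU = { T := ref(io(pair(io(char), pair(tree(ref(pair(char, char))), bool)))), S1 := pair(io(char), pair(tree(ref(pair(char, char))), bool)), B := ref(pair(char, char)), T1 := io(pair(io(char), pair(tree(ref(pair(char, char))), bool))), S2 := tree(ref(pair(char, char))) }, so T := ref(io(pair(io(char), pair(tree(ref(pair(char, char))), bool)))).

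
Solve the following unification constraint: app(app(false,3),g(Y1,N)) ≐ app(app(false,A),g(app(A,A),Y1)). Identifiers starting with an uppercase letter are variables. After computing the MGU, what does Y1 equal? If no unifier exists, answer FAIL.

Decompose app/2: app(false,3) ≐ app(false,A),  g(Y1,N) ≐ g(app(A,A),Y1).
Decompose app/2: false ≐ false,  3 ≐ A.
Delete trivial equation false ≐ false.
Bind A := 3; substituting into the remaining equation gives: g(Y1,N) ≐ g(app(3,3),Y1).
Decompose g/2: Y1 ≐ app(3,3),  N ≐ Y1.
Bind Y1 := app(3,3); substituting into the remaining equation gives: N ≐ app(3,3).
Bind N := app(3,3).
MGU = { A ↦ 3, Y1 ↦ app(3,3), N ↦ app(3,3) }, so Y1 ↦ app(3,3).

app(3,3)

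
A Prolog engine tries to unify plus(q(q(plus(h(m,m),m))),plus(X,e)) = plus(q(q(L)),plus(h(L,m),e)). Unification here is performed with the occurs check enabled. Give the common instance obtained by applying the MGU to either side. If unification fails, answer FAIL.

plus(q(q(plus(h(m,m),m))),plus(h(plus(h(m,m),m),m),e))

Decompose plus/2: q(q(plus(h(m,m),m))) = q(q(L)),  plus(X,e) = plus(h(L,m),e).
Decompose q/1: q(plus(h(m,m),m)) = q(L).
Decompose q/1: plus(h(m,m),m) = L.
Bind L := plus(h(m,m),m); substituting into the remaining equation gives: plus(X,e) = plus(h(plus(h(m,m),m),m),e).
Decompose plus/2: X = h(plus(h(m,m),m),m),  e = e.
Bind X := h(plus(h(m,m),m),m); no other remaining equation mentions X.
Delete trivial equation e = e.
Applying the MGU to either side gives plus(q(q(plus(h(m,m),m))),plus(h(plus(h(m,m),m),m),e)).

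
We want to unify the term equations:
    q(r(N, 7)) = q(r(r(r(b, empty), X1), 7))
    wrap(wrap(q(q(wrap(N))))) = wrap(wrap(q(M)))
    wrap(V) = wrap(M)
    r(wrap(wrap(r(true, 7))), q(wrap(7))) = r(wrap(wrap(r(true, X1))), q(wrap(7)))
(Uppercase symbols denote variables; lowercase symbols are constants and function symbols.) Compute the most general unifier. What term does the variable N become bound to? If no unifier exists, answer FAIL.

Decompose q/1: r(N, 7) = r(r(r(b, empty), X1), 7).
Decompose r/2: N = r(r(b, empty), X1),  7 = 7.
Bind N := r(r(b, empty), X1); substituting into the one remaining equation that mentions N gives: wrap(wrap(q(q(wrap(r(r(b, empty), X1)))))) = wrap(wrap(q(M))).
Delete trivial equation 7 = 7.
Decompose wrap/1: wrap(q(q(wrap(r(r(b, empty), X1))))) = wrap(q(M)).
Decompose wrap/1: q(q(wrap(r(r(b, empty), X1)))) = q(M).
Decompose q/1: q(wrap(r(r(b, empty), X1))) = M.
Bind M := q(wrap(r(r(b, empty), X1))); substituting into the one remaining equation that mentions M gives: wrap(V) = wrap(q(wrap(r(r(b, empty), X1)))).
Decompose wrap/1: V = q(wrap(r(r(b, empty), X1))).
Bind V := q(wrap(r(r(b, empty), X1))); no other remaining equation mentions V.
Decompose r/2: wrap(wrap(r(true, 7))) = wrap(wrap(r(true, X1))),  q(wrap(7)) = q(wrap(7)).
Decompose wrap/1: wrap(r(true, 7)) = wrap(r(true, X1)).
Decompose wrap/1: r(true, 7) = r(true, X1).
Decompose r/2: true = true,  7 = X1.
Delete trivial equation true = true.
Bind X1 := 7; no other remaining equation mentions X1. Substituting into the earlier bindings gives N := r(r(b, empty), 7), M := q(wrap(r(r(b, empty), 7))), V := q(wrap(r(r(b, empty), 7))).
Delete trivial equation q(wrap(7)) = q(wrap(7)).
MGU = { N := r(r(b, empty), 7), M := q(wrap(r(r(b, empty), 7))), V := q(wrap(r(r(b, empty), 7))), X1 := 7 }, so N := r(r(b, empty), 7).

r(r(b, empty), 7)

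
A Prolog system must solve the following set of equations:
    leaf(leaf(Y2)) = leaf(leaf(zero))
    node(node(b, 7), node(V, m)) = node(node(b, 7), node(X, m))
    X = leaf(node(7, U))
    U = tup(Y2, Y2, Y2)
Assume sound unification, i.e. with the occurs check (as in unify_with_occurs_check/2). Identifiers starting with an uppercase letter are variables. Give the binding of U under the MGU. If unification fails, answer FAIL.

tup(zero, zero, zero)

Decompose leaf/1: leaf(Y2) = leaf(zero).
Decompose leaf/1: Y2 = zero.
Bind Y2 := zero; substituting into the one remaining equation that mentions Y2 gives: U = tup(zero, zero, zero).
Decompose node/2: node(b, 7) = node(b, 7),  node(V, m) = node(X, m).
Delete trivial equation node(b, 7) = node(b, 7).
Decompose node/2: V = X,  m = m.
Bind V := X; no other remaining equation mentions V.
Delete trivial equation m = m.
Bind X := leaf(node(7, U)); no other remaining equation mentions X. Substituting into the earlier binding gives V := leaf(node(7, U)).
Bind U := tup(zero, zero, zero). Substituting into the earlier bindings gives V := leaf(node(7, tup(zero, zero, zero))), X := leaf(node(7, tup(zero, zero, zero))).
MGU = { Y2 -> zero, V -> leaf(node(7, tup(zero, zero, zero))), X -> leaf(node(7, tup(zero, zero, zero))), U -> tup(zero, zero, zero) }, so U -> tup(zero, zero, zero).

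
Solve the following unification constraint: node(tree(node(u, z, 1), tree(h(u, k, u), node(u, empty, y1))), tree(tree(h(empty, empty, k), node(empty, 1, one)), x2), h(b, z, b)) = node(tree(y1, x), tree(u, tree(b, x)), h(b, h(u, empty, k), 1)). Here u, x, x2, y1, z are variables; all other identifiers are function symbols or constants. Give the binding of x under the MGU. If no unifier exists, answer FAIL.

FAIL

Decompose node/3: tree(node(u, z, 1), tree(h(u, k, u), node(u, empty, y1))) = tree(y1, x),  tree(tree(h(empty, empty, k), node(empty, 1, one)), x2) = tree(u, tree(b, x)),  h(b, z, b) = h(b, h(u, empty, k), 1).
Decompose tree/2: node(u, z, 1) = y1,  tree(h(u, k, u), node(u, empty, y1)) = x.
Bind y1 := node(u, z, 1); substituting into the one remaining equation that mentions y1 gives: tree(h(u, k, u), node(u, empty, node(u, z, 1))) = x.
Bind x := tree(h(u, k, u), node(u, empty, node(u, z, 1))); substituting into the one remaining equation that mentions x gives: tree(tree(h(empty, empty, k), node(empty, 1, one)), x2) = tree(u, tree(b, tree(h(u, k, u), node(u, empty, node(u, z, 1))))).
Decompose tree/2: tree(h(empty, empty, k), node(empty, 1, one)) = u,  x2 = tree(b, tree(h(u, k, u), node(u, empty, node(u, z, 1)))).
Bind u := tree(h(empty, empty, k), node(empty, 1, one)); substituting into the remaining equations gives: x2 = tree(b, tree(h(tree(h(empty, empty, k), node(empty, 1, one)), k, tree(h(empty, empty, k), node(empty, 1, one))), node(tree(h(empty, empty, k), node(empty, 1, one)), empty, node(tree(h(empty, empty, k), node(empty, 1, one)), z, 1)))),  h(b, z, b) = h(b, h(tree(h(empty, empty, k), node(empty, 1, one)), empty, k), 1). Substituting into the earlier bindings gives y1 := node(tree(h(empty, empty, k), node(empty, 1, one)), z, 1), x := tree(h(tree(h(empty, empty, k), node(empty, 1, one)), k, tree(h(empty, empty, k), node(empty, 1, one))), node(tree(h(empty, empty, k), node(empty, 1, one)), empty, node(tree(h(empty, empty, k), node(empty, 1, one)), z, 1))).
Bind x2 := tree(b, tree(h(tree(h(empty, empty, k), node(empty, 1, one)), k, tree(h(empty, empty, k), node(empty, 1, one))), node(tree(h(empty, empty, k), node(empty, 1, one)), empty, node(tree(h(empty, empty, k), node(empty, 1, one)), z, 1)))); no other remaining equation mentions x2.
Decompose h/3: b = b,  z = h(tree(h(empty, empty, k), node(empty, 1, one)), empty, k),  b = 1.
Delete trivial equation b = b.
Bind z := h(tree(h(empty, empty, k), node(empty, 1, one)), empty, k); no other remaining equation mentions z. Substituting into the earlier bindings gives y1 := node(tree(h(empty, empty, k), node(empty, 1, one)), h(tree(h(empty, empty, k), node(empty, 1, one)), empty, k), 1), x := tree(h(tree(h(empty, empty, k), node(empty, 1, one)), k, tree(h(empty, empty, k), node(empty, 1, one))), node(tree(h(empty, empty, k), node(empty, 1, one)), empty, node(tree(h(empty, empty, k), node(empty, 1, one)), h(tree(h(empty, empty, k), node(empty, 1, one)), empty, k), 1))), x2 := tree(b, tree(h(tree(h(empty, empty, k), node(empty, 1, one)), k, tree(h(empty, empty, k), node(empty, 1, one))), node(tree(h(empty, empty, k), node(empty, 1, one)), empty, node(tree(h(empty, empty, k), node(empty, 1, one)), h(tree(h(empty, empty, k), node(empty, 1, one)), empty, k), 1)))).
Clash: constants b and 1 differ; no unifier exists.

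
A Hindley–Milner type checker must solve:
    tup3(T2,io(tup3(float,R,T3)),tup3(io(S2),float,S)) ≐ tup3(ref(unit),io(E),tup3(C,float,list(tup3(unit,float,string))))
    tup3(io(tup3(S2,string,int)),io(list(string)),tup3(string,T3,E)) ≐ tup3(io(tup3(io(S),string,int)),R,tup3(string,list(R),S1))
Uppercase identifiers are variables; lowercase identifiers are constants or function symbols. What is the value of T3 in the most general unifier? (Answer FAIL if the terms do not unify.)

Decompose tup3/3: T2 ≐ ref(unit),  io(tup3(float,R,T3)) ≐ io(E),  tup3(io(S2),float,S) ≐ tup3(C,float,list(tup3(unit,float,string))).
Bind T2 := ref(unit); no other remaining equation mentions T2.
Decompose io/1: tup3(float,R,T3) ≐ E.
Bind E := tup3(float,R,T3); substituting into the one remaining equation that mentions E gives: tup3(io(tup3(S2,string,int)),io(list(string)),tup3(string,T3,tup3(float,R,T3))) ≐ tup3(io(tup3(io(S),string,int)),R,tup3(string,list(R),S1)).
Decompose tup3/3: io(S2) ≐ C,  float ≐ float,  S ≐ list(tup3(unit,float,string)).
Bind C := io(S2); no other remaining equation mentions C.
Delete trivial equation float ≐ float.
Bind S := list(tup3(unit,float,string)); substituting into the remaining equation gives: tup3(io(tup3(S2,string,int)),io(list(string)),tup3(string,T3,tup3(float,R,T3))) ≐ tup3(io(tup3(io(list(tup3(unit,float,string))),string,int)),R,tup3(string,list(R),S1)).
Decompose tup3/3: io(tup3(S2,string,int)) ≐ io(tup3(io(list(tup3(unit,float,string))),string,int)),  io(list(string)) ≐ R,  tup3(string,T3,tup3(float,R,T3)) ≐ tup3(string,list(R),S1).
Decompose io/1: tup3(S2,string,int) ≐ tup3(io(list(tup3(unit,float,string))),string,int).
Decompose tup3/3: S2 ≐ io(list(tup3(unit,float,string))),  string ≐ string,  int ≐ int.
Bind S2 := io(list(tup3(unit,float,string))); no other remaining equation mentions S2. Substituting into the earlier binding gives C := io(io(list(tup3(unit,float,string)))).
Delete trivial equation string ≐ string.
Delete trivial equation int ≐ int.
Bind R := io(list(string)); substituting into the remaining equation gives: tup3(string,T3,tup3(float,io(list(string)),T3)) ≐ tup3(string,list(io(list(string))),S1). Substituting into the earlier binding gives E := tup3(float,io(list(string)),T3).
Decompose tup3/3: string ≐ string,  T3 ≐ list(io(list(string))),  tup3(float,io(list(string)),T3) ≐ S1.
Delete trivial equation string ≐ string.
Bind T3 := list(io(list(string))); substituting into the remaining equation gives: tup3(float,io(list(string)),list(io(list(string)))) ≐ S1. Substituting into the earlier binding gives E := tup3(float,io(list(string)),list(io(list(string)))).
Bind S1 := tup3(float,io(list(string)),list(io(list(string)))).
MGU = { T2 ↦ ref(unit), E ↦ tup3(float,io(list(string)),list(io(list(string)))), C ↦ io(io(list(tup3(unit,float,string)))), S ↦ list(tup3(unit,float,string)), S2 ↦ io(list(tup3(unit,float,string))), R ↦ io(list(string)), T3 ↦ list(io(list(string))), S1 ↦ tup3(float,io(list(string)),list(io(list(string)))) }, so T3 ↦ list(io(list(string))).

list(io(list(string)))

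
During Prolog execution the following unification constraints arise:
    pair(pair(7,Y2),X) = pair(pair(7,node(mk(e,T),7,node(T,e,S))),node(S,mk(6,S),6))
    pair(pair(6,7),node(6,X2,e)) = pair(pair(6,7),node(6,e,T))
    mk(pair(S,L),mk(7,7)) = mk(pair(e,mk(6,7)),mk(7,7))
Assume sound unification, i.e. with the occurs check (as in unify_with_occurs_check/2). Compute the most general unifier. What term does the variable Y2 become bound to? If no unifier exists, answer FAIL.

node(mk(e,e),7,node(e,e,e))

Decompose pair/2: pair(7,Y2) = pair(7,node(mk(e,T),7,node(T,e,S))),  X = node(S,mk(6,S),6).
Decompose pair/2: 7 = 7,  Y2 = node(mk(e,T),7,node(T,e,S)).
Delete trivial equation 7 = 7.
Bind Y2 := node(mk(e,T),7,node(T,e,S)); no other remaining equation mentions Y2.
Bind X := node(S,mk(6,S),6); no other remaining equation mentions X.
Decompose pair/2: pair(6,7) = pair(6,7),  node(6,X2,e) = node(6,e,T).
Delete trivial equation pair(6,7) = pair(6,7).
Decompose node/3: 6 = 6,  X2 = e,  e = T.
Delete trivial equation 6 = 6.
Bind X2 := e; no other remaining equation mentions X2.
Bind T := e; no other remaining equation mentions T. Substituting into the earlier binding gives Y2 := node(mk(e,e),7,node(e,e,S)).
Decompose mk/2: pair(S,L) = pair(e,mk(6,7)),  mk(7,7) = mk(7,7).
Decompose pair/2: S = e,  L = mk(6,7).
Bind S := e; no other remaining equation mentions S. Substituting into the earlier bindings gives Y2 := node(mk(e,e),7,node(e,e,e)), X := node(e,mk(6,e),6).
Bind L := mk(6,7); no other remaining equation mentions L.
Delete trivial equation mk(7,7) = mk(7,7).
MGU = { Y2 ↦ node(mk(e,e),7,node(e,e,e)), X ↦ node(e,mk(6,e),6), X2 ↦ e, T ↦ e, S ↦ e, L ↦ mk(6,7) }, so Y2 ↦ node(mk(e,e),7,node(e,e,e)).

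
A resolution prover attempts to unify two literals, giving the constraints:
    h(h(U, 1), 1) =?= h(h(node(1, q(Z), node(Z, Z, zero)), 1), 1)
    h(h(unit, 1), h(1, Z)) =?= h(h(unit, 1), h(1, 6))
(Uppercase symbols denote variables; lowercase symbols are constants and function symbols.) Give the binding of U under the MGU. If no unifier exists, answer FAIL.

node(1, q(6), node(6, 6, zero))

Decompose h/2: h(U, 1) =?= h(node(1, q(Z), node(Z, Z, zero)), 1),  1 =?= 1.
Decompose h/2: U =?= node(1, q(Z), node(Z, Z, zero)),  1 =?= 1.
Bind U := node(1, q(Z), node(Z, Z, zero)); no other remaining equation mentions U.
Delete trivial equation 1 =?= 1.
Delete trivial equation 1 =?= 1.
Decompose h/2: h(unit, 1) =?= h(unit, 1),  h(1, Z) =?= h(1, 6).
Delete trivial equation h(unit, 1) =?= h(unit, 1).
Decompose h/2: 1 =?= 1,  Z =?= 6.
Delete trivial equation 1 =?= 1.
Bind Z := 6. Substituting into the earlier binding gives U := node(1, q(6), node(6, 6, zero)).
MGU = { U ↦ node(1, q(6), node(6, 6, zero)), Z ↦ 6 }, so U ↦ node(1, q(6), node(6, 6, zero)).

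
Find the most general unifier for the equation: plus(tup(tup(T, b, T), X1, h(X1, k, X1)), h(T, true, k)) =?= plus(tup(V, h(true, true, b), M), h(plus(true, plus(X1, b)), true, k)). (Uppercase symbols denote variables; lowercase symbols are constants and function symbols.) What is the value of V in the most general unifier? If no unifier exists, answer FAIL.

Decompose plus/2: tup(tup(T, b, T), X1, h(X1, k, X1)) =?= tup(V, h(true, true, b), M),  h(T, true, k) =?= h(plus(true, plus(X1, b)), true, k).
Decompose tup/3: tup(T, b, T) =?= V,  X1 =?= h(true, true, b),  h(X1, k, X1) =?= M.
Bind V := tup(T, b, T); no other remaining equation mentions V.
Bind X1 := h(true, true, b); substituting into the remaining equations gives: h(h(true, true, b), k, h(true, true, b)) =?= M,  h(T, true, k) =?= h(plus(true, plus(h(true, true, b), b)), true, k).
Bind M := h(h(true, true, b), k, h(true, true, b)); no other remaining equation mentions M.
Decompose h/3: T =?= plus(true, plus(h(true, true, b), b)),  true =?= true,  k =?= k.
Bind T := plus(true, plus(h(true, true, b), b)); no other remaining equation mentions T. Substituting into the earlier binding gives V := tup(plus(true, plus(h(true, true, b), b)), b, plus(true, plus(h(true, true, b), b))).
Delete trivial equation true =?= true.
Delete trivial equation k =?= k.
MGU = { V ↦ tup(plus(true, plus(h(true, true, b), b)), b, plus(true, plus(h(true, true, b), b))), X1 ↦ h(true, true, b), M ↦ h(h(true, true, b), k, h(true, true, b)), T ↦ plus(true, plus(h(true, true, b), b)) }, so V ↦ tup(plus(true, plus(h(true, true, b), b)), b, plus(true, plus(h(true, true, b), b))).

tup(plus(true, plus(h(true, true, b), b)), b, plus(true, plus(h(true, true, b), b)))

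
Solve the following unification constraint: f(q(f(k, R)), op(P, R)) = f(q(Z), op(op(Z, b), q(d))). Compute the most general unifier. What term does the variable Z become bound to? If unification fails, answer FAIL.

Decompose f/2: q(f(k, R)) = q(Z),  op(P, R) = op(op(Z, b), q(d)).
Decompose q/1: f(k, R) = Z.
Bind Z := f(k, R); substituting into the remaining equation gives: op(P, R) = op(op(f(k, R), b), q(d)).
Decompose op/2: P = op(f(k, R), b),  R = q(d).
Bind P := op(f(k, R), b); no other remaining equation mentions P.
Bind R := q(d). Substituting into the earlier bindings gives Z := f(k, q(d)), P := op(f(k, q(d)), b).
MGU = { Z ↦ f(k, q(d)), P ↦ op(f(k, q(d)), b), R ↦ q(d) }, so Z ↦ f(k, q(d)).

f(k, q(d))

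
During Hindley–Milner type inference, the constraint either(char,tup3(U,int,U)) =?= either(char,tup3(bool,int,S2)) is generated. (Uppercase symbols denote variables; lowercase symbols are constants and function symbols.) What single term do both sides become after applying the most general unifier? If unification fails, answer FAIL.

Decompose either/2: char =?= char,  tup3(U,int,U) =?= tup3(bool,int,S2).
Delete trivial equation char =?= char.
Decompose tup3/3: U =?= bool,  int =?= int,  U =?= S2.
Bind U := bool; substituting into the one remaining equation that mentions U gives: bool =?= S2.
Delete trivial equation int =?= int.
Bind S2 := bool.
Applying the MGU to either side gives either(char,tup3(bool,int,bool)).

either(char,tup3(bool,int,bool))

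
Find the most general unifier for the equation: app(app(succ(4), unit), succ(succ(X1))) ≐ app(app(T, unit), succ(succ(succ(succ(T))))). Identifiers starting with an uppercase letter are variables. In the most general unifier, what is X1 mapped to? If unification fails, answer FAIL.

succ(succ(succ(4)))

Decompose app/2: app(succ(4), unit) ≐ app(T, unit),  succ(succ(X1)) ≐ succ(succ(succ(succ(T)))).
Decompose app/2: succ(4) ≐ T,  unit ≐ unit.
Bind T := succ(4); substituting into the one remaining equation that mentions T gives: succ(succ(X1)) ≐ succ(succ(succ(succ(succ(4))))).
Delete trivial equation unit ≐ unit.
Decompose succ/1: succ(X1) ≐ succ(succ(succ(succ(4)))).
Decompose succ/1: X1 ≐ succ(succ(succ(4))).
Bind X1 := succ(succ(succ(4))).
MGU = { T ↦ succ(4), X1 ↦ succ(succ(succ(4))) }, so X1 ↦ succ(succ(succ(4))).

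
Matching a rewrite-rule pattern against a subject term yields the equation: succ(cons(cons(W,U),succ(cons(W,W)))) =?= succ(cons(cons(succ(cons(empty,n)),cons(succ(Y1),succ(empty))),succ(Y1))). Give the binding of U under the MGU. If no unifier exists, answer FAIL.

cons(succ(cons(succ(cons(empty,n)),succ(cons(empty,n)))),succ(empty))

Decompose succ/1: cons(cons(W,U),succ(cons(W,W))) =?= cons(cons(succ(cons(empty,n)),cons(succ(Y1),succ(empty))),succ(Y1)).
Decompose cons/2: cons(W,U) =?= cons(succ(cons(empty,n)),cons(succ(Y1),succ(empty))),  succ(cons(W,W)) =?= succ(Y1).
Decompose cons/2: W =?= succ(cons(empty,n)),  U =?= cons(succ(Y1),succ(empty)).
Bind W := succ(cons(empty,n)); substituting into the one remaining equation that mentions W gives: succ(cons(succ(cons(empty,n)),succ(cons(empty,n)))) =?= succ(Y1).
Bind U := cons(succ(Y1),succ(empty)); no other remaining equation mentions U.
Decompose succ/1: cons(succ(cons(empty,n)),succ(cons(empty,n))) =?= Y1.
Bind Y1 := cons(succ(cons(empty,n)),succ(cons(empty,n))). Substituting into the earlier binding gives U := cons(succ(cons(succ(cons(empty,n)),succ(cons(empty,n)))),succ(empty)).
MGU = { W := succ(cons(empty,n)), U := cons(succ(cons(succ(cons(empty,n)),succ(cons(empty,n)))),succ(empty)), Y1 := cons(succ(cons(empty,n)),succ(cons(empty,n))) }, so U := cons(succ(cons(succ(cons(empty,n)),succ(cons(empty,n)))),succ(empty)).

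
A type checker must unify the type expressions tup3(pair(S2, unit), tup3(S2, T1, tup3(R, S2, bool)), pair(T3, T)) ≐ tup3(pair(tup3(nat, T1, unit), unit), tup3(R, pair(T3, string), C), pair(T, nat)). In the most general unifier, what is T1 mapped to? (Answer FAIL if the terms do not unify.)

Decompose tup3/3: pair(S2, unit) ≐ pair(tup3(nat, T1, unit), unit),  tup3(S2, T1, tup3(R, S2, bool)) ≐ tup3(R, pair(T3, string), C),  pair(T3, T) ≐ pair(T, nat).
Decompose pair/2: S2 ≐ tup3(nat, T1, unit),  unit ≐ unit.
Bind S2 := tup3(nat, T1, unit); substituting into the one remaining equation that mentions S2 gives: tup3(tup3(nat, T1, unit), T1, tup3(R, tup3(nat, T1, unit), bool)) ≐ tup3(R, pair(T3, string), C).
Delete trivial equation unit ≐ unit.
Decompose tup3/3: tup3(nat, T1, unit) ≐ R,  T1 ≐ pair(T3, string),  tup3(R, tup3(nat, T1, unit), bool) ≐ C.
Bind R := tup3(nat, T1, unit); substituting into the one remaining equation that mentions R gives: tup3(tup3(nat, T1, unit), tup3(nat, T1, unit), bool) ≐ C.
Bind T1 := pair(T3, string); substituting into the one remaining equation that mentions T1 gives: tup3(tup3(nat, pair(T3, string), unit), tup3(nat, pair(T3, string), unit), bool) ≐ C. Substituting into the earlier bindings gives S2 := tup3(nat, pair(T3, string), unit), R := tup3(nat, pair(T3, string), unit).
Bind C := tup3(tup3(nat, pair(T3, string), unit), tup3(nat, pair(T3, string), unit), bool); no other remaining equation mentions C.
Decompose pair/2: T3 ≐ T,  T ≐ nat.
Bind T3 := T; no other remaining equation mentions T3. Substituting into the earlier bindings gives S2 := tup3(nat, pair(T, string), unit), R := tup3(nat, pair(T, string), unit), T1 := pair(T, string), C := tup3(tup3(nat, pair(T, string), unit), tup3(nat, pair(T, string), unit), bool).
Bind T := nat. Substituting into the earlier bindings gives S2 := tup3(nat, pair(nat, string), unit), R := tup3(nat, pair(nat, string), unit), T1 := pair(nat, string), C := tup3(tup3(nat, pair(nat, string), unit), tup3(nat, pair(nat, string), unit), bool), T3 := nat.
MGU = { S2 ↦ tup3(nat, pair(nat, string), unit), R ↦ tup3(nat, pair(nat, string), unit), T1 ↦ pair(nat, string), C ↦ tup3(tup3(nat, pair(nat, string), unit), tup3(nat, pair(nat, string), unit), bool), T3 ↦ nat, T ↦ nat }, so T1 ↦ pair(nat, string).

pair(nat, string)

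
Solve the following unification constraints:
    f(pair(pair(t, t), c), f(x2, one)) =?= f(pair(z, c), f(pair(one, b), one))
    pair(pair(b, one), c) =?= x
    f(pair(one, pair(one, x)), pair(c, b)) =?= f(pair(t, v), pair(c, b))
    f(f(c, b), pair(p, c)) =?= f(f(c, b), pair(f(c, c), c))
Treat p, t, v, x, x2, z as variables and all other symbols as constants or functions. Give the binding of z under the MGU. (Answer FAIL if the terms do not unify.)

Decompose f/2: pair(pair(t, t), c) =?= pair(z, c),  f(x2, one) =?= f(pair(one, b), one).
Decompose pair/2: pair(t, t) =?= z,  c =?= c.
Bind z := pair(t, t); no other remaining equation mentions z.
Delete trivial equation c =?= c.
Decompose f/2: x2 =?= pair(one, b),  one =?= one.
Bind x2 := pair(one, b); no other remaining equation mentions x2.
Delete trivial equation one =?= one.
Bind x := pair(pair(b, one), c); substituting into the one remaining equation that mentions x gives: f(pair(one, pair(one, pair(pair(b, one), c))), pair(c, b)) =?= f(pair(t, v), pair(c, b)).
Decompose f/2: pair(one, pair(one, pair(pair(b, one), c))) =?= pair(t, v),  pair(c, b) =?= pair(c, b).
Decompose pair/2: one =?= t,  pair(one, pair(pair(b, one), c)) =?= v.
Bind t := one; no other remaining equation mentions t. Substituting into the earlier binding gives z := pair(one, one).
Bind v := pair(one, pair(pair(b, one), c)); no other remaining equation mentions v.
Delete trivial equation pair(c, b) =?= pair(c, b).
Decompose f/2: f(c, b) =?= f(c, b),  pair(p, c) =?= pair(f(c, c), c).
Delete trivial equation f(c, b) =?= f(c, b).
Decompose pair/2: p =?= f(c, c),  c =?= c.
Bind p := f(c, c); no other remaining equation mentions p.
Delete trivial equation c =?= c.
MGU = { z ↦ pair(one, one), x2 ↦ pair(one, b), x ↦ pair(pair(b, one), c), t ↦ one, v ↦ pair(one, pair(pair(b, one), c)), p ↦ f(c, c) }, so z ↦ pair(one, one).

pair(one, one)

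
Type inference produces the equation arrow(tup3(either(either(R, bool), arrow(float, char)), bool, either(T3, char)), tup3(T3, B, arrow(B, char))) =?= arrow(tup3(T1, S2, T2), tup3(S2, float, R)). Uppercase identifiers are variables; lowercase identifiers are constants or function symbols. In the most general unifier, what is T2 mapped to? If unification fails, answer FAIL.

either(bool, char)

Decompose arrow/2: tup3(either(either(R, bool), arrow(float, char)), bool, either(T3, char)) =?= tup3(T1, S2, T2),  tup3(T3, B, arrow(B, char)) =?= tup3(S2, float, R).
Decompose tup3/3: either(either(R, bool), arrow(float, char)) =?= T1,  bool =?= S2,  either(T3, char) =?= T2.
Bind T1 := either(either(R, bool), arrow(float, char)); no other remaining equation mentions T1.
Bind S2 := bool; substituting into the one remaining equation that mentions S2 gives: tup3(T3, B, arrow(B, char)) =?= tup3(bool, float, R).
Bind T2 := either(T3, char); no other remaining equation mentions T2.
Decompose tup3/3: T3 =?= bool,  B =?= float,  arrow(B, char) =?= R.
Bind T3 := bool; no other remaining equation mentions T3. Substituting into the earlier binding gives T2 := either(bool, char).
Bind B := float; substituting into the remaining equation gives: arrow(float, char) =?= R.
Bind R := arrow(float, char). Substituting into the earlier binding gives T1 := either(either(arrow(float, char), bool), arrow(float, char)).
MGU = { T1 ↦ either(either(arrow(float, char), bool), arrow(float, char)), S2 ↦ bool, T2 ↦ either(bool, char), T3 ↦ bool, B ↦ float, R ↦ arrow(float, char) }, so T2 ↦ either(bool, char).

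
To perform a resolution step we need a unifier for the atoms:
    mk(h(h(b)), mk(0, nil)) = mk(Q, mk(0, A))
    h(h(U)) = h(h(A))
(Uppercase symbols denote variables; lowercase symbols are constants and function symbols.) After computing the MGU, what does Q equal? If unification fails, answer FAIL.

h(h(b))

Decompose mk/2: h(h(b)) = Q,  mk(0, nil) = mk(0, A).
Bind Q := h(h(b)); no other remaining equation mentions Q.
Decompose mk/2: 0 = 0,  nil = A.
Delete trivial equation 0 = 0.
Bind A := nil; substituting into the remaining equation gives: h(h(U)) = h(h(nil)).
Decompose h/1: h(U) = h(nil).
Decompose h/1: U = nil.
Bind U := nil.
MGU = { Q -> h(h(b)), A -> nil, U -> nil }, so Q -> h(h(b)).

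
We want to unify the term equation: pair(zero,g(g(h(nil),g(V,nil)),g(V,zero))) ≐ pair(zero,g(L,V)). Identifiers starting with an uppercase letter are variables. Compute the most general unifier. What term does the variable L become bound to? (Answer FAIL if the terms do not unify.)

FAIL

Decompose pair/2: zero ≐ zero,  g(g(h(nil),g(V,nil)),g(V,zero)) ≐ g(L,V).
Delete trivial equation zero ≐ zero.
Decompose g/2: g(h(nil),g(V,nil)) ≐ L,  g(V,zero) ≐ V.
Bind L := g(h(nil),g(V,nil)); no other remaining equation mentions L.
Occurs check fails: V occurs in g(V,zero); the equation V ≐ g(V,zero) has no finite solution.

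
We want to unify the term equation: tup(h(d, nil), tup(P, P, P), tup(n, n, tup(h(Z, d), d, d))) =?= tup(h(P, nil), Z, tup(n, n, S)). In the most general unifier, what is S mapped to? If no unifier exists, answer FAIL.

tup(h(tup(d, d, d), d), d, d)

Decompose tup/3: h(d, nil) =?= h(P, nil),  tup(P, P, P) =?= Z,  tup(n, n, tup(h(Z, d), d, d)) =?= tup(n, n, S).
Decompose h/2: d =?= P,  nil =?= nil.
Bind P := d; substituting into the one remaining equation that mentions P gives: tup(d, d, d) =?= Z.
Delete trivial equation nil =?= nil.
Bind Z := tup(d, d, d); substituting into the remaining equation gives: tup(n, n, tup(h(tup(d, d, d), d), d, d)) =?= tup(n, n, S).
Decompose tup/3: n =?= n,  n =?= n,  tup(h(tup(d, d, d), d), d, d) =?= S.
Delete trivial equation n =?= n.
Delete trivial equation n =?= n.
Bind S := tup(h(tup(d, d, d), d), d, d).
MGU = { P -> d, Z -> tup(d, d, d), S -> tup(h(tup(d, d, d), d), d, d) }, so S -> tup(h(tup(d, d, d), d), d, d).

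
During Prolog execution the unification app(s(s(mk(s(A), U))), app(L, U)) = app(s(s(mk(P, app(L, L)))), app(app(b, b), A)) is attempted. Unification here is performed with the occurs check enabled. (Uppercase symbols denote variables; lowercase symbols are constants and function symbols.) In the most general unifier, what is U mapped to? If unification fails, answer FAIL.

Decompose app/2: s(s(mk(s(A), U))) = s(s(mk(P, app(L, L)))),  app(L, U) = app(app(b, b), A).
Decompose s/1: s(mk(s(A), U)) = s(mk(P, app(L, L))).
Decompose s/1: mk(s(A), U) = mk(P, app(L, L)).
Decompose mk/2: s(A) = P,  U = app(L, L).
Bind P := s(A); no other remaining equation mentions P.
Bind U := app(L, L); substituting into the remaining equation gives: app(L, app(L, L)) = app(app(b, b), A).
Decompose app/2: L = app(b, b),  app(L, L) = A.
Bind L := app(b, b); substituting into the remaining equation gives: app(app(b, b), app(b, b)) = A. Substituting into the earlier binding gives U := app(app(b, b), app(b, b)).
Bind A := app(app(b, b), app(b, b)). Substituting into the earlier binding gives P := s(app(app(b, b), app(b, b))).
MGU = { P -> s(app(app(b, b), app(b, b))), U -> app(app(b, b), app(b, b)), L -> app(b, b), A -> app(app(b, b), app(b, b)) }, so U -> app(app(b, b), app(b, b)).

app(app(b, b), app(b, b))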